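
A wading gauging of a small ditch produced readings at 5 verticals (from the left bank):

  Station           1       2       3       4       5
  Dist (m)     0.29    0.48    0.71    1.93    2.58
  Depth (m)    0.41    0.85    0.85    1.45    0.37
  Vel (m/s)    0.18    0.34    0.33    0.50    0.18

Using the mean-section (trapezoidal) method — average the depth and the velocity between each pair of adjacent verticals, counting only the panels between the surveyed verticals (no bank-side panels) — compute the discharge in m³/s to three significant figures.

Panel 1-2: Δb = 0.19 m, d̄ = (0.41+0.85)/2 = 0.63, v̄ = (0.18+0.34)/2 = 0.26 → q = 0.19×0.63×0.26 = 0.03112 m³/s
Panel 2-3: Δb = 0.23 m, d̄ = (0.85+0.85)/2 = 0.85, v̄ = (0.34+0.33)/2 = 0.335 → q = 0.23×0.85×0.335 = 0.06549 m³/s
Panel 3-4: Δb = 1.22 m, d̄ = (0.85+1.45)/2 = 1.15, v̄ = (0.33+0.50)/2 = 0.415 → q = 1.22×1.15×0.415 = 0.5822 m³/s
Panel 4-5: Δb = 0.65 m, d̄ = (1.45+0.37)/2 = 0.91, v̄ = (0.50+0.18)/2 = 0.34 → q = 0.65×0.91×0.34 = 0.2011 m³/s
Q = Σ q = 0.8800 m³/s

0.880 m³/s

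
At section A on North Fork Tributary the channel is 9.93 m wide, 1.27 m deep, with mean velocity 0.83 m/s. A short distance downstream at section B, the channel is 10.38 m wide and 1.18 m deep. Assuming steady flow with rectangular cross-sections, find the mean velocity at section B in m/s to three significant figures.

Q = A₁V₁ = (9.93×1.27) × 0.83 = 10.47 m³/s
A₂ = 10.38 × 1.18 = 12.25 m²
V₂ = Q/A₂ = 10.47/12.25 = 0.8546 m/s

0.855 m/s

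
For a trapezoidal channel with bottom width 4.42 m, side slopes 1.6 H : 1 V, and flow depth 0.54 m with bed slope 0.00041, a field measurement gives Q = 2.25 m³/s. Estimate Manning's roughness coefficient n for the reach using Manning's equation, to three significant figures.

A = (b + z·y)·y = (4.42 + 1.6×0.54)×0.54 = 2.853 m²
P = b + 2y√(1+z²) = 4.42 + 2×0.54×√(1+1.6²) = 6.458 m
R = A/P = 2.853/6.458 = 0.4419 m
n = (1/Q)·A·R^(2/3)·S^(1/2) = (1/2.25) × 2.853 × 0.5801 × 0.02025 = 0.01490

0.0149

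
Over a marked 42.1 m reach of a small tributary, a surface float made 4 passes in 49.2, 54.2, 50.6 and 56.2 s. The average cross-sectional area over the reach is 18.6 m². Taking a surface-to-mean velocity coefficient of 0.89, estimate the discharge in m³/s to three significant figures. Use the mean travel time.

13.3 m³/s

t̄ = (49.2 + 54.2 + 50.6 + 56.2) / 4 = 52.55 s
v_surface = L / t̄ = 42.1 / 52.55 = 0.8011 m/s
v_mean = 0.89 × 0.8011 = 0.7130 m/s
Q = A × v_mean = 18.6 × 0.7130 = 13.26 m³/s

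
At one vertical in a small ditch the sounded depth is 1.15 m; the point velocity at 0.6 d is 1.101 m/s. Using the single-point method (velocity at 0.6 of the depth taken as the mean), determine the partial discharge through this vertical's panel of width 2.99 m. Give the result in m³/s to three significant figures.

3.79 m³/s

v̄ = v₀.₆ = 1.101 m/s
q = v̄ × d × w = 1.101 × 1.15 × 2.99 = 3.786 m³/s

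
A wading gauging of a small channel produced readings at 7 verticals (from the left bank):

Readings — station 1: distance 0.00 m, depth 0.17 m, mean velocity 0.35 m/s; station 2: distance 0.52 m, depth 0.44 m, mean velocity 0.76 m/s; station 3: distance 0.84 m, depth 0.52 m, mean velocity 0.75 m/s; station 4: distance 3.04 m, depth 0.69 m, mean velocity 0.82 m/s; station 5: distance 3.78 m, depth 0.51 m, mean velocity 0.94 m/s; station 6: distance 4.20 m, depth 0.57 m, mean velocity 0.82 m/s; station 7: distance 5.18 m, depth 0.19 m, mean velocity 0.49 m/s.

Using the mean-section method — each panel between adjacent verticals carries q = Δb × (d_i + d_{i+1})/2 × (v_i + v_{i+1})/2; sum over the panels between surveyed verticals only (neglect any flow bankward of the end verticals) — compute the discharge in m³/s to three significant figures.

Panel 1-2: Δb = 0.52 m, d̄ = (0.17+0.44)/2 = 0.305, v̄ = (0.35+0.76)/2 = 0.555 → q = 0.52×0.305×0.555 = 0.08802 m³/s
Panel 2-3: Δb = 0.32 m, d̄ = (0.44+0.52)/2 = 0.48, v̄ = (0.76+0.75)/2 = 0.755 → q = 0.32×0.48×0.755 = 0.1160 m³/s
Panel 3-4: Δb = 2.2 m, d̄ = (0.52+0.69)/2 = 0.605, v̄ = (0.75+0.82)/2 = 0.785 → q = 2.2×0.605×0.785 = 1.045 m³/s
Panel 4-5: Δb = 0.74 m, d̄ = (0.69+0.51)/2 = 0.6, v̄ = (0.82+0.94)/2 = 0.88 → q = 0.74×0.6×0.88 = 0.3907 m³/s
Panel 5-6: Δb = 0.42 m, d̄ = (0.51+0.57)/2 = 0.54, v̄ = (0.94+0.82)/2 = 0.88 → q = 0.42×0.54×0.88 = 0.1996 m³/s
Panel 6-7: Δb = 0.98 m, d̄ = (0.57+0.19)/2 = 0.38, v̄ = (0.82+0.49)/2 = 0.655 → q = 0.98×0.38×0.655 = 0.2439 m³/s
Q = Σ q = 2.083 m³/s

2.08 m³/s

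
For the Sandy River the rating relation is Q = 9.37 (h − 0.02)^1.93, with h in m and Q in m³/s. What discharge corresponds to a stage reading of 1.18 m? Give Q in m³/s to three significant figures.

Q = 9.37 × (1.18 − 0.02)^1.93 = 9.37 × 1.16^1.93 = 12.48 m³/s

12.5 m³/s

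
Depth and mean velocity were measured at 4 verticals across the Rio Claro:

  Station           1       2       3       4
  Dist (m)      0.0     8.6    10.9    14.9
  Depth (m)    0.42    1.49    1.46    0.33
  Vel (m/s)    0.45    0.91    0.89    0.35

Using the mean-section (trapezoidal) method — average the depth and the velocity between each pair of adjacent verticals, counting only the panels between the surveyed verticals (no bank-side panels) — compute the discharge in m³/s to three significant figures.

Panel 1-2: Δb = 8.6 m, d̄ = (0.42+1.49)/2 = 0.955, v̄ = (0.45+0.91)/2 = 0.68 → q = 8.6×0.955×0.68 = 5.585 m³/s
Panel 2-3: Δb = 2.3 m, d̄ = (1.49+1.46)/2 = 1.475, v̄ = (0.91+0.89)/2 = 0.9 → q = 2.3×1.475×0.9 = 3.053 m³/s
Panel 3-4: Δb = 4 m, d̄ = (1.46+0.33)/2 = 0.895, v̄ = (0.89+0.35)/2 = 0.62 → q = 4×0.895×0.62 = 2.220 m³/s
Q = Σ q = 10.86 m³/s

10.9 m³/s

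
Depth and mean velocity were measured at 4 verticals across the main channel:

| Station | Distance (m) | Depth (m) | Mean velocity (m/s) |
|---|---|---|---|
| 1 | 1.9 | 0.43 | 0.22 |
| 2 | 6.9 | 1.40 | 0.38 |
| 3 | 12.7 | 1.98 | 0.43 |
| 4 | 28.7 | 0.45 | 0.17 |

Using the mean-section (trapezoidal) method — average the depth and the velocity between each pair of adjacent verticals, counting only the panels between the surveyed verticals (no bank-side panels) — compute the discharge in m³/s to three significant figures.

11.2 m³/s

Panel 1-2: Δb = 5 m, d̄ = (0.43+1.40)/2 = 0.915, v̄ = (0.22+0.38)/2 = 0.3 → q = 5×0.915×0.3 = 1.373 m³/s
Panel 2-3: Δb = 5.8 m, d̄ = (1.40+1.98)/2 = 1.69, v̄ = (0.38+0.43)/2 = 0.405 → q = 5.8×1.69×0.405 = 3.970 m³/s
Panel 3-4: Δb = 16 m, d̄ = (1.98+0.45)/2 = 1.215, v̄ = (0.43+0.17)/2 = 0.3 → q = 16×1.215×0.3 = 5.832 m³/s
Q = Σ q = 11.17 m³/s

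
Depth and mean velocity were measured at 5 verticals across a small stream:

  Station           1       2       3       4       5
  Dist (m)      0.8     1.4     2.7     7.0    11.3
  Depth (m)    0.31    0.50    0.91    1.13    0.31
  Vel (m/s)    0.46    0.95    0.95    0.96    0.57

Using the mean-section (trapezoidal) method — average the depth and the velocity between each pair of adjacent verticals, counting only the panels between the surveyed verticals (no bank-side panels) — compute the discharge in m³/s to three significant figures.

7.60 m³/s

Panel 1-2: Δb = 0.6 m, d̄ = (0.31+0.50)/2 = 0.405, v̄ = (0.46+0.95)/2 = 0.705 → q = 0.6×0.405×0.705 = 0.1713 m³/s
Panel 2-3: Δb = 1.3 m, d̄ = (0.50+0.91)/2 = 0.705, v̄ = (0.95+0.95)/2 = 0.95 → q = 1.3×0.705×0.95 = 0.8707 m³/s
Panel 3-4: Δb = 4.3 m, d̄ = (0.91+1.13)/2 = 1.02, v̄ = (0.95+0.96)/2 = 0.955 → q = 4.3×1.02×0.955 = 4.189 m³/s
Panel 4-5: Δb = 4.3 m, d̄ = (1.13+0.31)/2 = 0.72, v̄ = (0.96+0.57)/2 = 0.765 → q = 4.3×0.72×0.765 = 2.368 m³/s
Q = Σ q = 7.599 m³/s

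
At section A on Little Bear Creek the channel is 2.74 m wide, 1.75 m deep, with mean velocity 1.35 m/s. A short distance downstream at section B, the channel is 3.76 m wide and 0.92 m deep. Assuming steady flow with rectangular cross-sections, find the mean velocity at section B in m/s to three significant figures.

Q = A₁V₁ = (2.74×1.75) × 1.35 = 6.473 m³/s
A₂ = 3.76 × 0.92 = 3.459 m²
V₂ = Q/A₂ = 6.473/3.459 = 1.871 m/s

1.87 m/s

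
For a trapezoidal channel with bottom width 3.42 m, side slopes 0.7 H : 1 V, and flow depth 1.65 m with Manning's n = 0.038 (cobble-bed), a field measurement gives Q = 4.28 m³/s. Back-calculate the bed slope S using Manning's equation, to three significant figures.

0.000456

A = (b + z·y)·y = (3.42 + 0.7×1.65)×1.65 = 7.549 m²
P = b + 2y√(1+z²) = 3.42 + 2×1.65×√(1+0.7²) = 7.448 m
R = A/P = 7.549/7.448 = 1.014 m
S = (Q·n / (1·A·R^(2/3)))² = (4.28×0.038 / (1×7.549×1.009))² = 0.0004560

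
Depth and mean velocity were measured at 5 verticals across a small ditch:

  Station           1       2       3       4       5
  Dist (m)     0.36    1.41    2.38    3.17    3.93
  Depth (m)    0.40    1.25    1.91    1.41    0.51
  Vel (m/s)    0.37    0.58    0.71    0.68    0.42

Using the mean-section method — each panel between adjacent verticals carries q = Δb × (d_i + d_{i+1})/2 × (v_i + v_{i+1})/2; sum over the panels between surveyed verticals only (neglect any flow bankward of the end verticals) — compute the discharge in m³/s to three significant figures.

Panel 1-2: Δb = 1.05 m, d̄ = (0.40+1.25)/2 = 0.825, v̄ = (0.37+0.58)/2 = 0.475 → q = 1.05×0.825×0.475 = 0.4115 m³/s
Panel 2-3: Δb = 0.97 m, d̄ = (1.25+1.91)/2 = 1.58, v̄ = (0.58+0.71)/2 = 0.645 → q = 0.97×1.58×0.645 = 0.9885 m³/s
Panel 3-4: Δb = 0.79 m, d̄ = (1.91+1.41)/2 = 1.66, v̄ = (0.71+0.68)/2 = 0.695 → q = 0.79×1.66×0.695 = 0.9114 m³/s
Panel 4-5: Δb = 0.76 m, d̄ = (1.41+0.51)/2 = 0.96, v̄ = (0.68+0.42)/2 = 0.55 → q = 0.76×0.96×0.55 = 0.4013 m³/s
Q = Σ q = 2.713 m³/s

2.71 m³/s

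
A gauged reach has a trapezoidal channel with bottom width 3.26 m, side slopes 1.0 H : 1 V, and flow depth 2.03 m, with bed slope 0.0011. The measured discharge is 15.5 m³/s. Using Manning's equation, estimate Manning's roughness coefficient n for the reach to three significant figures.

A = (b + z·y)·y = (3.26 + 1.0×2.03)×2.03 = 10.74 m²
P = b + 2y√(1+z²) = 3.26 + 2×2.03×√(1+1.0²) = 9.002 m
R = A/P = 10.74/9.002 = 1.193 m
n = (1/Q)·A·R^(2/3)·S^(1/2) = (1/15.5) × 10.74 × 1.125 × 0.03317 = 0.02585

0.0258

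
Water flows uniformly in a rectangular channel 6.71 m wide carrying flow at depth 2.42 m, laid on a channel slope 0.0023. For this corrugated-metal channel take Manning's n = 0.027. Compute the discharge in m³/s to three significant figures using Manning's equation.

36.2 m³/s

A = b·y = 6.71 × 2.42 = 16.24 m²
P = b + 2y = 6.71 + 2×2.42 = 11.55 m
R = A/P = 16.24/11.55 = 1.406 m
Q = (1/n)·A·R^(2/3)·S^(1/2) = (1/0.027) × 16.24 × 1.406^(2/3) × 0.0023^(1/2) = 36.20 m³/s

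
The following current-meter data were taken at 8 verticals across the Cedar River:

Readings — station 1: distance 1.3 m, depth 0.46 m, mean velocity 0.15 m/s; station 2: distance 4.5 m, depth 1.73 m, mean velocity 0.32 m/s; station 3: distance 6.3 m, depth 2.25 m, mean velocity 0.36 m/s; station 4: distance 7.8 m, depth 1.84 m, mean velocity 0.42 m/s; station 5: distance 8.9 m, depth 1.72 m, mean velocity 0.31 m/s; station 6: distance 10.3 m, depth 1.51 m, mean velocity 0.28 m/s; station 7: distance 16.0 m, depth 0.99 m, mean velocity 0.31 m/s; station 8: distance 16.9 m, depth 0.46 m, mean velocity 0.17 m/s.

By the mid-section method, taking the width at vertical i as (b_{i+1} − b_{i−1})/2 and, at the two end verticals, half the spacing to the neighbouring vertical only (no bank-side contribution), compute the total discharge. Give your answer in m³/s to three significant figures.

w_1 = (4.5 − 1.3)/2 = 1.6 m; q_1 = 0.15 × 0.46 × 1.6 = 0.1104 m³/s
w_2 = (6.3 − 1.3)/2 = 2.5 m; q_2 = 0.32 × 1.73 × 2.5 = 1.384 m³/s
w_3 = (7.8 − 4.5)/2 = 1.65 m; q_3 = 0.36 × 2.25 × 1.65 = 1.337 m³/s
w_4 = (8.9 − 6.3)/2 = 1.3 m; q_4 = 0.42 × 1.84 × 1.3 = 1.005 m³/s
w_5 = (10.3 − 7.8)/2 = 1.25 m; q_5 = 0.31 × 1.72 × 1.25 = 0.6665 m³/s
w_6 = (16.0 − 8.9)/2 = 3.55 m; q_6 = 0.28 × 1.51 × 3.55 = 1.501 m³/s
w_7 = (16.9 − 10.3)/2 = 3.3 m; q_7 = 0.31 × 0.99 × 3.3 = 1.013 m³/s
w_8 = (16.9 − 16.0)/2 = 0.45 m; q_8 = 0.17 × 0.46 × 0.45 = 0.03519 m³/s
Q = Σ qᵢ = 7.051 m³/s

7.05 m³/s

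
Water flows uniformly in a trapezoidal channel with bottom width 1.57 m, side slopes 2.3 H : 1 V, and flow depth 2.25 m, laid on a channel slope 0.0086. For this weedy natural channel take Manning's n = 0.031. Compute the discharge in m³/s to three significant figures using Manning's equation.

50.7 m³/s

A = (b + z·y)·y = (1.57 + 2.3×2.25)×2.25 = 15.18 m²
P = b + 2y√(1+z²) = 1.57 + 2×2.25×√(1+2.3²) = 12.86 m
R = A/P = 15.18/12.86 = 1.180 m
Q = (1/n)·A·R^(2/3)·S^(1/2) = (1/0.031) × 15.18 × 1.180^(2/3) × 0.0086^(1/2) = 50.71 m³/s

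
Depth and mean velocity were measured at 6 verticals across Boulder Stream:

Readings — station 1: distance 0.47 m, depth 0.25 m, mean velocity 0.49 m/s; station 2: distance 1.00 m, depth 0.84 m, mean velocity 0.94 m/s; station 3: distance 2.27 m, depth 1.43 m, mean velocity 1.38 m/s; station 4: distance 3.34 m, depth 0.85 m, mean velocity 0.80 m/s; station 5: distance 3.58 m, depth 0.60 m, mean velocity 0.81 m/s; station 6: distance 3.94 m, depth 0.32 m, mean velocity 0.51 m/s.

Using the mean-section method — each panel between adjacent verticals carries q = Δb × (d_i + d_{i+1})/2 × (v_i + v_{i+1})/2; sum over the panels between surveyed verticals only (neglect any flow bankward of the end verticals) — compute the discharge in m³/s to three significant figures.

3.46 m³/s

Panel 1-2: Δb = 0.53 m, d̄ = (0.25+0.84)/2 = 0.545, v̄ = (0.49+0.94)/2 = 0.715 → q = 0.53×0.545×0.715 = 0.2065 m³/s
Panel 2-3: Δb = 1.27 m, d̄ = (0.84+1.43)/2 = 1.135, v̄ = (0.94+1.38)/2 = 1.16 → q = 1.27×1.135×1.16 = 1.672 m³/s
Panel 3-4: Δb = 1.07 m, d̄ = (1.43+0.85)/2 = 1.14, v̄ = (1.38+0.80)/2 = 1.09 → q = 1.07×1.14×1.09 = 1.330 m³/s
Panel 4-5: Δb = 0.24 m, d̄ = (0.85+0.60)/2 = 0.725, v̄ = (0.80+0.81)/2 = 0.805 → q = 0.24×0.725×0.805 = 0.1401 m³/s
Panel 5-6: Δb = 0.36 m, d̄ = (0.60+0.32)/2 = 0.46, v̄ = (0.81+0.51)/2 = 0.66 → q = 0.36×0.46×0.66 = 0.1093 m³/s
Q = Σ q = 3.458 m³/s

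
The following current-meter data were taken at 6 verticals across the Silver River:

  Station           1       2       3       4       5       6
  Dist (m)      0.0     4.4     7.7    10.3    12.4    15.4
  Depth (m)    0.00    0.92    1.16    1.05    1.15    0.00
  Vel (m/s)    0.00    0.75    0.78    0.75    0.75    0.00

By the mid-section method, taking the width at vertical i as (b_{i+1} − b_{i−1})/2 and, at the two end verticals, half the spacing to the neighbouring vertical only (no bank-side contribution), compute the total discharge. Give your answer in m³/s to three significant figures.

9.38 m³/s

w_2 = (7.7 − 0.0)/2 = 3.85 m; q_2 = 0.75 × 0.92 × 3.85 = 2.657 m³/s
w_3 = (10.3 − 4.4)/2 = 2.95 m; q_3 = 0.78 × 1.16 × 2.95 = 2.669 m³/s
w_4 = (12.4 − 7.7)/2 = 2.35 m; q_4 = 0.75 × 1.05 × 2.35 = 1.851 m³/s
w_5 = (15.4 − 10.3)/2 = 2.55 m; q_5 = 0.75 × 1.15 × 2.55 = 2.199 m³/s
Stations 1, 6 contribute zero (depth or velocity is 0).
Q = Σ qᵢ = 9.376 m³/s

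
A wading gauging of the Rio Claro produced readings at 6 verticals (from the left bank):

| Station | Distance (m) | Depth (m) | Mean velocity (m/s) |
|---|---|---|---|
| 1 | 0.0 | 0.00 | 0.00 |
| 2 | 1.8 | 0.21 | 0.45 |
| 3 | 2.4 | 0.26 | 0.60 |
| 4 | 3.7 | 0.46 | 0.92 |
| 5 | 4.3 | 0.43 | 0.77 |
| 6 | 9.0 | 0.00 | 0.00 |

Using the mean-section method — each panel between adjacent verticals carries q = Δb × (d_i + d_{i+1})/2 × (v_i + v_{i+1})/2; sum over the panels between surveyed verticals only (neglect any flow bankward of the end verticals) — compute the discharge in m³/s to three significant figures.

1.09 m³/s

Panel 1-2: Δb = 1.8 m, d̄ = (0.00+0.21)/2 = 0.105, v̄ = (0.00+0.45)/2 = 0.225 → q = 1.8×0.105×0.225 = 0.04253 m³/s
Panel 2-3: Δb = 0.6 m, d̄ = (0.21+0.26)/2 = 0.235, v̄ = (0.45+0.60)/2 = 0.525 → q = 0.6×0.235×0.525 = 0.07403 m³/s
Panel 3-4: Δb = 1.3 m, d̄ = (0.26+0.46)/2 = 0.36, v̄ = (0.60+0.92)/2 = 0.76 → q = 1.3×0.36×0.76 = 0.3557 m³/s
Panel 4-5: Δb = 0.6 m, d̄ = (0.46+0.43)/2 = 0.445, v̄ = (0.92+0.77)/2 = 0.845 → q = 0.6×0.445×0.845 = 0.2256 m³/s
Panel 5-6: Δb = 4.7 m, d̄ = (0.43+0.00)/2 = 0.215, v̄ = (0.77+0.00)/2 = 0.385 → q = 4.7×0.215×0.385 = 0.3890 m³/s
Q = Σ q = 1.087 m³/s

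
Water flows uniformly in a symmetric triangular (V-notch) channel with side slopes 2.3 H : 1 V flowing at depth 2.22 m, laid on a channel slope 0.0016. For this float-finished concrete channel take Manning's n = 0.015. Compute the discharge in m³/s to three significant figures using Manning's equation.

30.6 m³/s

A = z·y² = 2.3×2.22² = 11.34 m²
P = 2y√(1+z²) = 2×2.22×√(1+2.3²) = 11.14 m
R = A/P = 11.34/11.14 = 1.018 m
Q = (1/n)·A·R^(2/3)·S^(1/2) = (1/0.015) × 11.34 × 1.018^(2/3) × 0.0016^(1/2) = 30.59 m³/s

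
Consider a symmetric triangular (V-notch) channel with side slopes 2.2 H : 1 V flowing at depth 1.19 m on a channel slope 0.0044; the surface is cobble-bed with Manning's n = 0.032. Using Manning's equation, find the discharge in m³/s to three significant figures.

4.29 m³/s

A = z·y² = 2.2×1.19² = 3.115 m²
P = 2y√(1+z²) = 2×1.19×√(1+2.2²) = 5.752 m
R = A/P = 3.115/5.752 = 0.5417 m
Q = (1/n)·A·R^(2/3)·S^(1/2) = (1/0.032) × 3.115 × 0.5417^(2/3) × 0.0044^(1/2) = 4.291 m³/s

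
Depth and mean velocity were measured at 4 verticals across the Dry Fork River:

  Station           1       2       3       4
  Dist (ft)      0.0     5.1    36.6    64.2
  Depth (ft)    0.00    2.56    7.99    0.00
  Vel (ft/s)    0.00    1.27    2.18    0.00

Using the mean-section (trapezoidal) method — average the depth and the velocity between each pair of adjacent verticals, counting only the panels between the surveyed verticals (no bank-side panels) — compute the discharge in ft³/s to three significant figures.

Panel 1-2: Δb = 5.1 ft, d̄ = (0.00+2.56)/2 = 1.28, v̄ = (0.00+1.27)/2 = 0.635 → q = 5.1×1.28×0.635 = 4.145 ft³/s
Panel 2-3: Δb = 31.5 ft, d̄ = (2.56+7.99)/2 = 5.275, v̄ = (1.27+2.18)/2 = 1.725 → q = 31.5×5.275×1.725 = 286.6 ft³/s
Panel 3-4: Δb = 27.6 ft, d̄ = (7.99+0.00)/2 = 3.995, v̄ = (2.18+0.00)/2 = 1.09 → q = 27.6×3.995×1.09 = 120.2 ft³/s
Q = Σ q = 411.0 ft³/s

411 ft³/s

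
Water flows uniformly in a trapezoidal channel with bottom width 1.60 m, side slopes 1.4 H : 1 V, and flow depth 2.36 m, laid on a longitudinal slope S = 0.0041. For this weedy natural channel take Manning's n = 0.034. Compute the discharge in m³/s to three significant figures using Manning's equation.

24.5 m³/s

A = (b + z·y)·y = (1.60 + 1.4×2.36)×2.36 = 11.57 m²
P = b + 2y√(1+z²) = 1.60 + 2×2.36×√(1+1.4²) = 9.721 m
R = A/P = 11.57/9.721 = 1.191 m
Q = (1/n)·A·R^(2/3)·S^(1/2) = (1/0.034) × 11.57 × 1.191^(2/3) × 0.0041^(1/2) = 24.48 m³/s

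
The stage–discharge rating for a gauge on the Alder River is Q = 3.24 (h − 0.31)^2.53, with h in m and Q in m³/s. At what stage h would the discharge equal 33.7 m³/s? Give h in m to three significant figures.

h − h₀ = (Q/C)^(1/b) = (33.7/3.24)^(1/2.53) = 2.524 m
h = 0.31 + 2.524 = 2.834 m

2.83 m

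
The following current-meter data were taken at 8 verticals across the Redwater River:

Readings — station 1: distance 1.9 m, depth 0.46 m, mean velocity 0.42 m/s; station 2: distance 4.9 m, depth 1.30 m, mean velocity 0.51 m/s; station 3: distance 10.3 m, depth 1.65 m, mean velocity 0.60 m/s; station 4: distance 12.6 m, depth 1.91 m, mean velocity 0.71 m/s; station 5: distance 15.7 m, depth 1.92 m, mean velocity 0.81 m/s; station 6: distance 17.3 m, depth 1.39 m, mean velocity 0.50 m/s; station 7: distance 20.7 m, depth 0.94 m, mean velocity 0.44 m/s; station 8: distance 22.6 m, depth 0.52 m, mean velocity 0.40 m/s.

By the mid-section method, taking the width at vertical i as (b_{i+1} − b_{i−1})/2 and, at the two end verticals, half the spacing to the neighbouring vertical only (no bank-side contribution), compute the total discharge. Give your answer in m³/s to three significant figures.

17.2 m³/s

w_1 = (4.9 − 1.9)/2 = 1.5 m; q_1 = 0.42 × 0.46 × 1.5 = 0.2898 m³/s
w_2 = (10.3 − 1.9)/2 = 4.2 m; q_2 = 0.51 × 1.30 × 4.2 = 2.785 m³/s
w_3 = (12.6 − 4.9)/2 = 3.85 m; q_3 = 0.60 × 1.65 × 3.85 = 3.812 m³/s
w_4 = (15.7 − 10.3)/2 = 2.7 m; q_4 = 0.71 × 1.91 × 2.7 = 3.661 m³/s
w_5 = (17.3 − 12.6)/2 = 2.35 m; q_5 = 0.81 × 1.92 × 2.35 = 3.655 m³/s
w_6 = (20.7 − 15.7)/2 = 2.5 m; q_6 = 0.50 × 1.39 × 2.5 = 1.738 m³/s
w_7 = (22.6 − 17.3)/2 = 2.65 m; q_7 = 0.44 × 0.94 × 2.65 = 1.096 m³/s
w_8 = (22.6 − 20.7)/2 = 0.95 m; q_8 = 0.40 × 0.52 × 0.95 = 0.1976 m³/s
Q = Σ qᵢ = 17.23 m³/s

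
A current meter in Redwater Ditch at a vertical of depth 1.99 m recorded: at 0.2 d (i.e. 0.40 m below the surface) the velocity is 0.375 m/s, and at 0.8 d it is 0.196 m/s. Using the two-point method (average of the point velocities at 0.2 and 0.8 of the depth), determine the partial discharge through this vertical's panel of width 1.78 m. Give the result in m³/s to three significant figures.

v̄ = (0.375 + 0.196) / 2 = 0.2855 m/s
q = v̄ × d × w = 0.2855 × 1.99 × 1.78 = 1.011 m³/s

1.01 m³/s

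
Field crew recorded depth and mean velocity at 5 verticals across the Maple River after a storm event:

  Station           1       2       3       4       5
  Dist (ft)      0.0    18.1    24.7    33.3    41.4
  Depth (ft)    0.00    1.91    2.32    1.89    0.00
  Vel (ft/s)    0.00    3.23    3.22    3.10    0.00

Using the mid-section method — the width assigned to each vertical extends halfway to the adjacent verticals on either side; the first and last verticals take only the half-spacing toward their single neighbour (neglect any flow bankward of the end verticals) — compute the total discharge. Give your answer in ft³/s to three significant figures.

182 ft³/s

w_2 = (24.7 − 0.0)/2 = 12.35 ft; q_2 = 3.23 × 1.91 × 12.35 = 76.19 ft³/s
w_3 = (33.3 − 18.1)/2 = 7.6 ft; q_3 = 3.22 × 2.32 × 7.6 = 56.78 ft³/s
w_4 = (41.4 − 24.7)/2 = 8.35 ft; q_4 = 3.10 × 1.89 × 8.35 = 48.92 ft³/s
Stations 1, 5 contribute zero (depth or velocity is 0).
Q = Σ qᵢ = 181.9 ft³/s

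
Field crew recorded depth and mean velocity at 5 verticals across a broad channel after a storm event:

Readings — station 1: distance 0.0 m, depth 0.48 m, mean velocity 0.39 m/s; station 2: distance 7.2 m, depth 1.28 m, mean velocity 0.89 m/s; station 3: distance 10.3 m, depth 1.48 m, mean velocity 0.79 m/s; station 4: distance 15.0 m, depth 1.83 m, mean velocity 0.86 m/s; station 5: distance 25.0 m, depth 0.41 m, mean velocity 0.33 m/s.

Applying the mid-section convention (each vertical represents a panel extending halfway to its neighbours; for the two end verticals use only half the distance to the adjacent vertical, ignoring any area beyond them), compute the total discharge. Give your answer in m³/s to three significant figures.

23.3 m³/s

w_1 = (7.2 − 0.0)/2 = 3.6 m; q_1 = 0.39 × 0.48 × 3.6 = 0.6739 m³/s
w_2 = (10.3 − 0.0)/2 = 5.15 m; q_2 = 0.89 × 1.28 × 5.15 = 5.867 m³/s
w_3 = (15.0 − 7.2)/2 = 3.9 m; q_3 = 0.79 × 1.48 × 3.9 = 4.560 m³/s
w_4 = (25.0 − 10.3)/2 = 7.35 m; q_4 = 0.86 × 1.83 × 7.35 = 11.57 m³/s
w_5 = (25.0 − 15.0)/2 = 5 m; q_5 = 0.33 × 0.41 × 5 = 0.6765 m³/s
Q = Σ qᵢ = 23.34 m³/s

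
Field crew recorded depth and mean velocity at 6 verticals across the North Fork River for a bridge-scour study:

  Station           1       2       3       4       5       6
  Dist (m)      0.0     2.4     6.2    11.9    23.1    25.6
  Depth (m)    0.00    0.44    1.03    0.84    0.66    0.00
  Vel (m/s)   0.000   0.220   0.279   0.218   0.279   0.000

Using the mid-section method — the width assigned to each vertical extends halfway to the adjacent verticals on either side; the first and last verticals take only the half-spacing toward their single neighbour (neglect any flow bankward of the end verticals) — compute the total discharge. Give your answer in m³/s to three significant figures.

4.47 m³/s

w_2 = (6.2 − 0.0)/2 = 3.1 m; q_2 = 0.220 × 0.44 × 3.1 = 0.3001 m³/s
w_3 = (11.9 − 2.4)/2 = 4.75 m; q_3 = 0.279 × 1.03 × 4.75 = 1.365 m³/s
w_4 = (23.1 − 6.2)/2 = 8.45 m; q_4 = 0.218 × 0.84 × 8.45 = 1.547 m³/s
w_5 = (25.6 − 11.9)/2 = 6.85 m; q_5 = 0.279 × 0.66 × 6.85 = 1.261 m³/s
Stations 1, 6 contribute zero (depth or velocity is 0).
Q = Σ qᵢ = 4.474 m³/s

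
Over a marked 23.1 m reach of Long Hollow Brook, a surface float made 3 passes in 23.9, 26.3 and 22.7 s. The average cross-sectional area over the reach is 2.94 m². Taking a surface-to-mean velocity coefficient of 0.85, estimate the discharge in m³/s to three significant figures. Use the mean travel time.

t̄ = (23.9 + 26.3 + 22.7) / 3 = 24.3 s
v_surface = L / t̄ = 23.1 / 24.3 = 0.9506 m/s
v_mean = 0.85 × 0.9506 = 0.8080 m/s
Q = A × v_mean = 2.94 × 0.8080 = 2.376 m³/s

2.38 m³/s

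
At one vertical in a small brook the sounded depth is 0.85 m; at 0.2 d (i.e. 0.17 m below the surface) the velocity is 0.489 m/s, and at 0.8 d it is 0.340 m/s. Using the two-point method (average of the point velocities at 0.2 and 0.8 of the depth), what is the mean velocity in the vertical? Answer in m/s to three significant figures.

v̄ = (0.489 + 0.340) / 2 = 0.4145 m/s

0.415 m/s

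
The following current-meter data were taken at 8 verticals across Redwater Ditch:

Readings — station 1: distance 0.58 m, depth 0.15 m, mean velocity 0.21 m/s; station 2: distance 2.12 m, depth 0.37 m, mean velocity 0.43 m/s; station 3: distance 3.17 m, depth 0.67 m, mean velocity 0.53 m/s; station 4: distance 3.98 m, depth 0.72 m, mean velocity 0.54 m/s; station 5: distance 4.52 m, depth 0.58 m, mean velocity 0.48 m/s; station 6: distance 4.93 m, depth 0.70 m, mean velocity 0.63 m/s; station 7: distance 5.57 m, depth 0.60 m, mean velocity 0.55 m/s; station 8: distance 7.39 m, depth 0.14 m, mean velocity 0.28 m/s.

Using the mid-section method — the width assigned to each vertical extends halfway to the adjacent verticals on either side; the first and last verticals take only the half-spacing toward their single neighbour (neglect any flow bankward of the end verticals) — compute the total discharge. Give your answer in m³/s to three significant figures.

1.63 m³/s

w_1 = (2.12 − 0.58)/2 = 0.77 m; q_1 = 0.21 × 0.15 × 0.77 = 0.02426 m³/s
w_2 = (3.17 − 0.58)/2 = 1.295 m; q_2 = 0.43 × 0.37 × 1.295 = 0.2060 m³/s
w_3 = (3.98 − 2.12)/2 = 0.93 m; q_3 = 0.53 × 0.67 × 0.93 = 0.3302 m³/s
w_4 = (4.52 − 3.17)/2 = 0.675 m; q_4 = 0.54 × 0.72 × 0.675 = 0.2624 m³/s
w_5 = (4.93 − 3.98)/2 = 0.475 m; q_5 = 0.48 × 0.58 × 0.475 = 0.1322 m³/s
w_6 = (5.57 − 4.52)/2 = 0.525 m; q_6 = 0.63 × 0.70 × 0.525 = 0.2315 m³/s
w_7 = (7.39 − 4.93)/2 = 1.23 m; q_7 = 0.55 × 0.60 × 1.23 = 0.4059 m³/s
w_8 = (7.39 − 5.57)/2 = 0.91 m; q_8 = 0.28 × 0.14 × 0.91 = 0.03567 m³/s
Q = Σ qᵢ = 1.628 m³/s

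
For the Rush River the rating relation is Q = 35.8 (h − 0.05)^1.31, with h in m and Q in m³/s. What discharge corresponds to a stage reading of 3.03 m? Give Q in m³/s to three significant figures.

150 m³/s

Q = 35.8 × (3.03 − 0.05)^1.31 = 35.8 × 2.98^1.31 = 149.7 m³/s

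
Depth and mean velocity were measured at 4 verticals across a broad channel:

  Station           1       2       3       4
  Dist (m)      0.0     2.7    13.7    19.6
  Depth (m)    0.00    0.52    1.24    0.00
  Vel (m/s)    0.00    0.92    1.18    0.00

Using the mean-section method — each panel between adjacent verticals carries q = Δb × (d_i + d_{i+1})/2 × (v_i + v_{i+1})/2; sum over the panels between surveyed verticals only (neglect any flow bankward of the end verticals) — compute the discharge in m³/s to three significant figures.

12.6 m³/s

Panel 1-2: Δb = 2.7 m, d̄ = (0.00+0.52)/2 = 0.26, v̄ = (0.00+0.92)/2 = 0.46 → q = 2.7×0.26×0.46 = 0.3229 m³/s
Panel 2-3: Δb = 11 m, d̄ = (0.52+1.24)/2 = 0.88, v̄ = (0.92+1.18)/2 = 1.05 → q = 11×0.88×1.05 = 10.16 m³/s
Panel 3-4: Δb = 5.9 m, d̄ = (1.24+0.00)/2 = 0.62, v̄ = (1.18+0.00)/2 = 0.59 → q = 5.9×0.62×0.59 = 2.158 m³/s
Q = Σ q = 12.65 m³/s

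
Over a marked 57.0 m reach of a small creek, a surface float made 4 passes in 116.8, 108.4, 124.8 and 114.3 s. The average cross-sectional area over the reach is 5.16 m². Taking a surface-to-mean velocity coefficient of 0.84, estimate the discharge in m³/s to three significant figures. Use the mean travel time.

2.13 m³/s

t̄ = (116.8 + 108.4 + 124.8 + 114.3) / 4 = 116.075 s
v_surface = L / t̄ = 57.0 / 116.075 = 0.4911 m/s
v_mean = 0.84 × 0.4911 = 0.4125 m/s
Q = A × v_mean = 5.16 × 0.4125 = 2.128 m³/s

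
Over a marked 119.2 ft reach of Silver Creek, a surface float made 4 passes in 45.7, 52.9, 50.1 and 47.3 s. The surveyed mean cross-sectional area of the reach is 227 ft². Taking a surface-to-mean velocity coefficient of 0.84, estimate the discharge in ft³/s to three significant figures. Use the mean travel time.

464 ft³/s

t̄ = (45.7 + 52.9 + 50.1 + 47.3) / 4 = 49 s
v_surface = L / t̄ = 119.2 / 49 = 2.433 ft/s
v_mean = 0.84 × 2.433 = 2.043 ft/s
Q = A × v_mean = 227 × 2.043 = 463.9 ft³/s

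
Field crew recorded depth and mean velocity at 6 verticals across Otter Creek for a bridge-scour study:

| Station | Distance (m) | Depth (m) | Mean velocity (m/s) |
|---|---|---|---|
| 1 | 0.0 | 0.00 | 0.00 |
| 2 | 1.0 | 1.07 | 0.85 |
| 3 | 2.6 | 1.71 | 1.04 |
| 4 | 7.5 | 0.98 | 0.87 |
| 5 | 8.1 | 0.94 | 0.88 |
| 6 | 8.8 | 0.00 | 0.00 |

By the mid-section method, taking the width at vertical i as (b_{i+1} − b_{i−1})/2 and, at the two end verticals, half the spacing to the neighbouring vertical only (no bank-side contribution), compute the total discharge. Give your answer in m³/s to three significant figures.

9.84 m³/s

w_2 = (2.6 − 0.0)/2 = 1.3 m; q_2 = 0.85 × 1.07 × 1.3 = 1.182 m³/s
w_3 = (7.5 − 1.0)/2 = 3.25 m; q_3 = 1.04 × 1.71 × 3.25 = 5.780 m³/s
w_4 = (8.1 − 2.6)/2 = 2.75 m; q_4 = 0.87 × 0.98 × 2.75 = 2.345 m³/s
w_5 = (8.8 − 7.5)/2 = 0.65 m; q_5 = 0.88 × 0.94 × 0.65 = 0.5377 m³/s
Stations 1, 6 contribute zero (depth or velocity is 0).
Q = Σ qᵢ = 9.844 m³/s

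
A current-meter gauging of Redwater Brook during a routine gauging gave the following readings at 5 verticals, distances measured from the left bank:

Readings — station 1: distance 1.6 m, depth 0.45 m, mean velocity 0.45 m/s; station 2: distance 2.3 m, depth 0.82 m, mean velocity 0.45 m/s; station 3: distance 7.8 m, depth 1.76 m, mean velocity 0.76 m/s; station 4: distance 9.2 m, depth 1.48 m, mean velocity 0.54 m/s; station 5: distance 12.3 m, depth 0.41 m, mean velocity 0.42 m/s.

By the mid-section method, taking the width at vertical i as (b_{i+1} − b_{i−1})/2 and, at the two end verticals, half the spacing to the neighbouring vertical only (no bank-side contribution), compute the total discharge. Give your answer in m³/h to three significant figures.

w_1 = (2.3 − 1.6)/2 = 0.35 m; q_1 = 0.45 × 0.45 × 0.35 = 0.07088 m³/s
w_2 = (7.8 − 1.6)/2 = 3.1 m; q_2 = 0.45 × 0.82 × 3.1 = 1.144 m³/s
w_3 = (9.2 − 2.3)/2 = 3.45 m; q_3 = 0.76 × 1.76 × 3.45 = 4.615 m³/s
w_4 = (12.3 − 7.8)/2 = 2.25 m; q_4 = 0.54 × 1.48 × 2.25 = 1.798 m³/s
w_5 = (12.3 − 9.2)/2 = 1.55 m; q_5 = 0.42 × 0.41 × 1.55 = 0.2669 m³/s
Q = Σ qᵢ = 7.895 m³/s
= 7.895 × 3600 = 28420 m³/h

28400 m³/h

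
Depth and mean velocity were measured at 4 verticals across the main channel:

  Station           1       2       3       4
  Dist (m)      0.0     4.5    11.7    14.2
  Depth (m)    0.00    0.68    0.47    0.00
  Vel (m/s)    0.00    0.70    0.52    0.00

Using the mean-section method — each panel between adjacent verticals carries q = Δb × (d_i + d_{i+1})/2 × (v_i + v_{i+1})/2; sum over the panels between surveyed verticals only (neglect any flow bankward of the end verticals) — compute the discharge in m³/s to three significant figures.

3.21 m³/s

Panel 1-2: Δb = 4.5 m, d̄ = (0.00+0.68)/2 = 0.34, v̄ = (0.00+0.70)/2 = 0.35 → q = 4.5×0.34×0.35 = 0.5355 m³/s
Panel 2-3: Δb = 7.2 m, d̄ = (0.68+0.47)/2 = 0.575, v̄ = (0.70+0.52)/2 = 0.61 → q = 7.2×0.575×0.61 = 2.525 m³/s
Panel 3-4: Δb = 2.5 m, d̄ = (0.47+0.00)/2 = 0.235, v̄ = (0.52+0.00)/2 = 0.26 → q = 2.5×0.235×0.26 = 0.1528 m³/s
Q = Σ q = 3.214 m³/s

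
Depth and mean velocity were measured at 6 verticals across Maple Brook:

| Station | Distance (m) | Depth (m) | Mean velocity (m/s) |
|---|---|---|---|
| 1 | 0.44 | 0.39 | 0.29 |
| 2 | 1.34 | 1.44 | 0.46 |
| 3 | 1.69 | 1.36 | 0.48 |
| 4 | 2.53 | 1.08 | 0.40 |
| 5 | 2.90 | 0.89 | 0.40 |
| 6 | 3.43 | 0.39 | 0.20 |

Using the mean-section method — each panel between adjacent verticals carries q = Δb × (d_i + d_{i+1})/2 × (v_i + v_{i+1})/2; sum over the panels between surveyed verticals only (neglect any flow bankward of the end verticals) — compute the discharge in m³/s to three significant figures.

Panel 1-2: Δb = 0.9 m, d̄ = (0.39+1.44)/2 = 0.915, v̄ = (0.29+0.46)/2 = 0.375 → q = 0.9×0.915×0.375 = 0.3088 m³/s
Panel 2-3: Δb = 0.35 m, d̄ = (1.44+1.36)/2 = 1.4, v̄ = (0.46+0.48)/2 = 0.47 → q = 0.35×1.4×0.47 = 0.2303 m³/s
Panel 3-4: Δb = 0.84 m, d̄ = (1.36+1.08)/2 = 1.22, v̄ = (0.48+0.40)/2 = 0.44 → q = 0.84×1.22×0.44 = 0.4509 m³/s
Panel 4-5: Δb = 0.37 m, d̄ = (1.08+0.89)/2 = 0.985, v̄ = (0.40+0.40)/2 = 0.4 → q = 0.37×0.985×0.4 = 0.1458 m³/s
Panel 5-6: Δb = 0.53 m, d̄ = (0.89+0.39)/2 = 0.64, v̄ = (0.40+0.20)/2 = 0.3 → q = 0.53×0.64×0.3 = 0.1018 m³/s
Q = Σ q = 1.238 m³/s

1.24 m³/s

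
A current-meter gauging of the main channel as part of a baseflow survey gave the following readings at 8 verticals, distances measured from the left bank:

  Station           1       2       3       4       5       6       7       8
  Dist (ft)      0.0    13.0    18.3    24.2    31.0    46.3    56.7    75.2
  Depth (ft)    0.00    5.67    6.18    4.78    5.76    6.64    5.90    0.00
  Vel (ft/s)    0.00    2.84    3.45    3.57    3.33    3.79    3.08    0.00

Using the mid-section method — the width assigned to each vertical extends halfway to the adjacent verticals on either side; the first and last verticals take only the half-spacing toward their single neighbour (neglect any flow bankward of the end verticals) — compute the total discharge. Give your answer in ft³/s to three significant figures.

1170 ft³/s

w_2 = (18.3 − 0.0)/2 = 9.15 ft; q_2 = 2.84 × 5.67 × 9.15 = 147.3 ft³/s
w_3 = (24.2 − 13.0)/2 = 5.6 ft; q_3 = 3.45 × 6.18 × 5.6 = 119.4 ft³/s
w_4 = (31.0 − 18.3)/2 = 6.35 ft; q_4 = 3.57 × 4.78 × 6.35 = 108.4 ft³/s
w_5 = (46.3 − 24.2)/2 = 11.05 ft; q_5 = 3.33 × 5.76 × 11.05 = 211.9 ft³/s
w_6 = (56.7 − 31.0)/2 = 12.85 ft; q_6 = 3.79 × 6.64 × 12.85 = 323.4 ft³/s
w_7 = (75.2 − 46.3)/2 = 14.45 ft; q_7 = 3.08 × 5.90 × 14.45 = 262.6 ft³/s
Stations 1, 8 contribute zero (depth or velocity is 0).
Q = Σ qᵢ = 1173 ft³/s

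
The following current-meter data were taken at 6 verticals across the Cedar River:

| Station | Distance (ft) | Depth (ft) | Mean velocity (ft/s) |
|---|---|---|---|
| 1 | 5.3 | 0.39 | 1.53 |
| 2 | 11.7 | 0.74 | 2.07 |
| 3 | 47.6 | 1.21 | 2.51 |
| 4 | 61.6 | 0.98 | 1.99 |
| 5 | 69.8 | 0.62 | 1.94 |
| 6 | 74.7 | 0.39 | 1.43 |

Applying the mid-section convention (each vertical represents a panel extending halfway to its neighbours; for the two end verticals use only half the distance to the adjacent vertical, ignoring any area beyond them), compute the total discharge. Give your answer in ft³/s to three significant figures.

w_1 = (11.7 − 5.3)/2 = 3.2 ft; q_1 = 1.53 × 0.39 × 3.2 = 1.909 ft³/s
w_2 = (47.6 − 5.3)/2 = 21.15 ft; q_2 = 2.07 × 0.74 × 21.15 = 32.40 ft³/s
w_3 = (61.6 − 11.7)/2 = 24.95 ft; q_3 = 2.51 × 1.21 × 24.95 = 75.78 ft³/s
w_4 = (69.8 − 47.6)/2 = 11.1 ft; q_4 = 1.99 × 0.98 × 11.1 = 21.65 ft³/s
w_5 = (74.7 − 61.6)/2 = 6.55 ft; q_5 = 1.94 × 0.62 × 6.55 = 7.878 ft³/s
w_6 = (74.7 − 69.8)/2 = 2.45 ft; q_6 = 1.43 × 0.39 × 2.45 = 1.366 ft³/s
Q = Σ qᵢ = 141.0 ft³/s

141 ft³/s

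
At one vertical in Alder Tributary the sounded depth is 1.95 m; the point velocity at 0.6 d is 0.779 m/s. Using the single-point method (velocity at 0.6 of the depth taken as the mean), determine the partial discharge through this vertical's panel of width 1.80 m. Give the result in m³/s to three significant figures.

v̄ = v₀.₆ = 0.779 m/s
q = v̄ × d × w = 0.7790 × 1.95 × 1.80 = 2.734 m³/s

2.73 m³/s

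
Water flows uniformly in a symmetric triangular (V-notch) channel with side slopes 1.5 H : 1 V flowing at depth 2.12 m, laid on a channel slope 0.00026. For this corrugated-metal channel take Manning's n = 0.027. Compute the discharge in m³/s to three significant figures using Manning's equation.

A = z·y² = 1.5×2.12² = 6.742 m²
P = 2y√(1+z²) = 2×2.12×√(1+1.5²) = 7.644 m
R = A/P = 6.742/7.644 = 0.8820 m
Q = (1/n)·A·R^(2/3)·S^(1/2) = (1/0.027) × 6.742 × 0.8820^(2/3) × 0.00026^(1/2) = 3.703 m³/s

3.70 m³/s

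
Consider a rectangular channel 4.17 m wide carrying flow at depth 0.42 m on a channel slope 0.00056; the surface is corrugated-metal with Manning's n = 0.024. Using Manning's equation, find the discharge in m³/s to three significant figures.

A = b·y = 4.17 × 0.42 = 1.751 m²
P = b + 2y = 4.17 + 2×0.42 = 5.010 m
R = A/P = 1.751/5.010 = 0.3496 m
Q = (1/n)·A·R^(2/3)·S^(1/2) = (1/0.024) × 1.751 × 0.3496^(2/3) × 0.00056^(1/2) = 0.8570 m³/s

0.857 m³/s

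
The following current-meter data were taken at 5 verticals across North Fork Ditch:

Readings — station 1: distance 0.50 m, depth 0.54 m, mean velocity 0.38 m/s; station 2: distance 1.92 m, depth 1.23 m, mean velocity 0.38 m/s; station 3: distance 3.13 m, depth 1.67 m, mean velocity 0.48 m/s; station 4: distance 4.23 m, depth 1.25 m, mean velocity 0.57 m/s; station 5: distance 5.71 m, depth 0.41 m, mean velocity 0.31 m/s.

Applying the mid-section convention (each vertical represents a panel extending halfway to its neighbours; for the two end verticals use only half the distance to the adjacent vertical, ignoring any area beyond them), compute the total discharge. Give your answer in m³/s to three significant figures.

2.70 m³/s

w_1 = (1.92 − 0.50)/2 = 0.71 m; q_1 = 0.38 × 0.54 × 0.71 = 0.1457 m³/s
w_2 = (3.13 − 0.50)/2 = 1.315 m; q_2 = 0.38 × 1.23 × 1.315 = 0.6146 m³/s
w_3 = (4.23 − 1.92)/2 = 1.155 m; q_3 = 0.48 × 1.67 × 1.155 = 0.9258 m³/s
w_4 = (5.71 − 3.13)/2 = 1.29 m; q_4 = 0.57 × 1.25 × 1.29 = 0.9191 m³/s
w_5 = (5.71 − 4.23)/2 = 0.74 m; q_5 = 0.31 × 0.41 × 0.74 = 0.09405 m³/s
Q = Σ qᵢ = 2.699 m³/s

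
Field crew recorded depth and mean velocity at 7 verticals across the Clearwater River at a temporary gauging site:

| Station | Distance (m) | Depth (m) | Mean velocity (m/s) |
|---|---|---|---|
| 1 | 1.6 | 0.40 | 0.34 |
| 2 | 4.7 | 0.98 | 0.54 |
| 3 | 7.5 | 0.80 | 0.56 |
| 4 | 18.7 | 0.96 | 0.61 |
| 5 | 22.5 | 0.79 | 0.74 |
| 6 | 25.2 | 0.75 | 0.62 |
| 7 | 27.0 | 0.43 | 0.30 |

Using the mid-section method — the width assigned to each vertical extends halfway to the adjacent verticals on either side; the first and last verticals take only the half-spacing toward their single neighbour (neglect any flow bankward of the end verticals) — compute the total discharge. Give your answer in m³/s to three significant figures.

w_1 = (4.7 − 1.6)/2 = 1.55 m; q_1 = 0.34 × 0.40 × 1.55 = 0.2108 m³/s
w_2 = (7.5 − 1.6)/2 = 2.95 m; q_2 = 0.54 × 0.98 × 2.95 = 1.561 m³/s
w_3 = (18.7 − 4.7)/2 = 7 m; q_3 = 0.56 × 0.80 × 7 = 3.136 m³/s
w_4 = (22.5 − 7.5)/2 = 7.5 m; q_4 = 0.61 × 0.96 × 7.5 = 4.392 m³/s
w_5 = (25.2 − 18.7)/2 = 3.25 m; q_5 = 0.74 × 0.79 × 3.25 = 1.900 m³/s
w_6 = (27.0 − 22.5)/2 = 2.25 m; q_6 = 0.62 × 0.75 × 2.25 = 1.046 m³/s
w_7 = (27.0 − 25.2)/2 = 0.9 m; q_7 = 0.30 × 0.43 × 0.9 = 0.1161 m³/s
Q = Σ qᵢ = 12.36 m³/s

12.4 m³/s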